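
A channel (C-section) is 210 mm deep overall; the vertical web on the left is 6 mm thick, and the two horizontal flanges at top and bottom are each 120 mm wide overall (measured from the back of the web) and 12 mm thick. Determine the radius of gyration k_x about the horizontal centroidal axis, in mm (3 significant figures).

Treat the section as a set of non-overlapping primitives; coordinates are from the bounding-box lower-left.
Web: 6 × 210, A = 1 260 mm², y = 105 mm, Ī = 4 630 500 mm⁴.
Top flange (beyond web): 114 × 12, A = 1 368 mm², y = 204 mm, Ī = 16 416 mm⁴.
Bottom flange (beyond web): 114 × 12, A = 1 368 mm², y = 6 mm, Ī = 16 416 mm⁴.
By symmetry the centroid is at mid-height, ȳ = 105 mm.
Transfer each piece to the horizontal centroidal axis using Ī + A·d² with d = y − 105:
  web: d = 0 mm → contributes +4 630 500 mm⁴
  top flange (beyond web): d = 99 mm → contributes +13 424 184 mm⁴
  bottom flange (beyond web): d = -99 mm → contributes +13 424 184 mm⁴
Total I = 31 478 868 mm⁴.
Radius of gyration: k = √(I/A) = √(31 478 868 / 3 996) = 88.756 mm.

k_x ≈ 88.8 mm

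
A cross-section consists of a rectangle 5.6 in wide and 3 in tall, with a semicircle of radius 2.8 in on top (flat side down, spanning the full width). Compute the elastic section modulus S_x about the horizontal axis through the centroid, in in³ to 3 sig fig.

S_x ≈ 22.4 in³

Break the section into simple shapes (no overlaps), measuring from the bottom-left corner of the bounding box.
Rectangular body: 5.6 × 3, A = 16.8 in², y = 1.5 in, Ī = 12.6 in⁴.
Semicircular cap: semicircle r = 2.8, A = 12.315 in², y = 4.1884 in, Ī = 6.7463 in⁴.
Centroid: ȳ = ΣA·y / ΣA = 2.6371 in.
Transfer each piece to the horizontal axis through the centroid using Ī + A·d² with d = y − 2.6371:
  rectangular body: d = -1.1371 in → contributes +34.323 in⁴
  semicircular cap: d = 1.5512 in → contributes +36.38 in⁴
Total I = 70.704 in⁴.
Extreme fibre distance c = 3.1629 in; S = I/c = 22.354 in³.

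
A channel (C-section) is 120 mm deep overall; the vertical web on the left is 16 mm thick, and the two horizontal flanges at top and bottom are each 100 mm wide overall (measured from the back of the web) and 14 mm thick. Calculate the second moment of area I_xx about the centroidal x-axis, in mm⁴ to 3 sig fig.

Decompose the section into non-overlapping parts with the origin at the bottom-left of its bounding rectangle.
Web: 16 × 120, A = 1 920 mm², y = 60 mm, Ī = 2 304 000 mm⁴.
Top flange (beyond web): 84 × 14, A = 1 176 mm², y = 113 mm, Ī = 19 208 mm⁴.
Bottom flange (beyond web): 84 × 14, A = 1 176 mm², y = 7 mm, Ī = 19 208 mm⁴.
By symmetry the centroid is at mid-height, ȳ = 60 mm.
Transfer each piece to the centroidal x-axis using Ī + A·d² with d = y − 60:
  web: d = 0 mm → contributes +2 304 000 mm⁴
  top flange (beyond web): d = 53 mm → contributes +3 322 592 mm⁴
  bottom flange (beyond web): d = -53 mm → contributes +3 322 592 mm⁴
Total I = 8 949 184 mm⁴.

I_xx ≈ 8.95 × 10⁶ mm⁴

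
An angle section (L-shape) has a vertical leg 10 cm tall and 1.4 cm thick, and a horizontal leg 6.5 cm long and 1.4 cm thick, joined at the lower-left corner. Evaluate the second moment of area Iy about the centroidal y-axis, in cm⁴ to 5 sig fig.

Decompose the section into non-overlapping parts with the origin at the bottom-left of its bounding rectangle.
Vertical leg: 1.4 × 10, A = 14 cm², x = 0.7 cm, Ī = 2.286667 cm⁴.
Horizontal leg (remainder): 5.1 × 1.4, A = 7.14 cm², x = 3.95 cm, Ī = 15.47595 cm⁴.
Centroid: x̄ = ΣA·x / ΣA = 1.797682 cm.
Transfer each piece to the centroidal y-axis using Ī + A·d² with d = x − 1.797682:
  vertical leg: d = -1.097682 cm → contributes +19.15535 cm⁴
  horizontal leg (remainder): d = 2.152318 cm → contributes +48.5518 cm⁴
Total I = 67.70715 cm⁴.

Iy ≈ 67.707 cm⁴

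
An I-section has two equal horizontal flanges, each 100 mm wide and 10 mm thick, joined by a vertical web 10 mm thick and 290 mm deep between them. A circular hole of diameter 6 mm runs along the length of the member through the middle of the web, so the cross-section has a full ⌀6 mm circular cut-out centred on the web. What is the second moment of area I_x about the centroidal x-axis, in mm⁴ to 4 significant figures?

Treat the section as a set of non-overlapping primitives; coordinates are from the bounding-box lower-left.
Bottom flange: 100 × 10, A = 1 000 mm², y = 5 mm, Ī = 8333.33 mm⁴.
Web: 10 × 290, A = 2 900 mm², y = 155 mm, Ī = 20 324 167 mm⁴.
Top flange: 100 × 10, A = 1 000 mm², y = 305 mm, Ī = 8333.33 mm⁴.
Hole (subtracted): ⌀6, A = 28.2743 mm², y = 155 mm, Ī = 63.6173 mm⁴.
By symmetry the centroid is at mid-height, ȳ = 155 mm.
Transfer each piece to the centroidal x-axis using Ī + A·d² with d = y − 155:
  bottom flange: d = -150 mm → contributes +22 508 333 mm⁴
  web: d = 0 mm → contributes +20 324 167 mm⁴
  top flange: d = 150 mm → contributes +22 508 333 mm⁴
  hole: d = 0 mm → contributes −63.6173 mm⁴
Total I = 65 340 770 mm⁴.

I_x ≈ 6.534 × 10⁷ mm⁴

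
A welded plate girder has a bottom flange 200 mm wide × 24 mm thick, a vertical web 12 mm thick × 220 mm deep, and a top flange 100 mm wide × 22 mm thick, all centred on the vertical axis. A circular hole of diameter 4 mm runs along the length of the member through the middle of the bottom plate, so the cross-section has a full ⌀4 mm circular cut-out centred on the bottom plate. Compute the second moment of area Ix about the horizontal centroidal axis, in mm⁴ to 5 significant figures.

Ix ≈ 1.0394 × 10⁸ mm⁴

Break the section into simple shapes (no overlaps), measuring from the bottom-left corner of the bounding box.
Bottom plate: 200 × 24, A = 4 800 mm², y = 12 mm, Ī = 230 400 mm⁴.
Web plate: 12 × 220, A = 2 640 mm², y = 134 mm, Ī = 10 648 000 mm⁴.
Top plate: 100 × 22, A = 2 200 mm², y = 255 mm, Ī = 88733.33 mm⁴.
Hole (subtracted): ⌀4, A = 12.56637 mm², y = 12 mm, Ī = 12.56637 mm⁴.
Centroid: ȳ = ΣA·y / ΣA = 100.9832 mm.
Transfer each piece to the horizontal centroidal axis using Ī + A·d² with d = y − 100.9832:
  bottom plate: d = -88.98322 mm → contributes +38 236 861 mm⁴
  web plate: d = 33.01678 mm → contributes +13 525 885 mm⁴
  top plate: d = 154.0168 mm → contributes +52 275 307 mm⁴
  hole: d = -88.98322 mm → contributes −99513.25 mm⁴
Total I = 103 938 540 mm⁴.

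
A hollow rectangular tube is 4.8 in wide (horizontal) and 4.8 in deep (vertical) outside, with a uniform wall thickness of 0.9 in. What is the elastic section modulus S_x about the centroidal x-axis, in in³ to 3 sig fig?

S_x ≈ 15.6 in³

Split into non-overlapping primitives; take the origin at the lower-left of the bounding box.
Outer rectangle: 4.8 × 4.8, A = 23.04 in², y = 2.4 in, Ī = 44.237 in⁴.
Inner void (subtracted): 3 × 3, A = 9 in², y = 2.4 in, Ī = 6.75 in⁴.
By symmetry the centroid is at mid-height, ȳ = 2.4 in.
All pieces are centred on the centroidal x-axis, so I = ΣĪ (holes subtracted) = 37.487 in⁴.
Extreme fibre distance c = 2.4 in; S = I/c = 15.62 in³.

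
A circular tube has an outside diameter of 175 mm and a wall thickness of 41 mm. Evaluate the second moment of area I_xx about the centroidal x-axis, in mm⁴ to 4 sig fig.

I_xx ≈ 4.237 × 10⁷ mm⁴

Break the section into simple shapes (no overlaps), measuring from the bottom-left corner of the bounding box.
Outer circle: ⌀175, A = 24052.8 mm², y = 87.5 mm, Ī = 46 038 598 mm⁴.
Bore (subtracted): ⌀93, A = 6792.91 mm², y = 87.5 mm, Ī = 3 671 992 mm⁴.
By symmetry the centroid is at mid-height, ȳ = 87.5 mm.
All pieces are centred on the centroidal x-axis, so I = ΣĪ (holes subtracted) = 42 366 607 mm⁴.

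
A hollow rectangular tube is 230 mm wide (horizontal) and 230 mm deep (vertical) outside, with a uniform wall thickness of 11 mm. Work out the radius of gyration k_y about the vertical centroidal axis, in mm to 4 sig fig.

Decompose the section into non-overlapping parts with the origin at the bottom-left of its bounding rectangle.
Outer rectangle: 230 × 230, A = 52 900 mm², x = 115 mm, Ī = 233 200 833 mm⁴.
Inner void (subtracted): 208 × 208, A = 43 264 mm², x = 115 mm, Ī = 155 981 141 mm⁴.
By symmetry the centroid is at mid-width, x̄ = 115 mm.
All pieces are centred on the vertical centroidal axis, so I = ΣĪ (holes subtracted) = 77 219 692 mm⁴.
Radius of gyration: k = √(I/A) = √(77 219 692 / 9 636) = 89.5191 mm.

k_y ≈ 89.52 mm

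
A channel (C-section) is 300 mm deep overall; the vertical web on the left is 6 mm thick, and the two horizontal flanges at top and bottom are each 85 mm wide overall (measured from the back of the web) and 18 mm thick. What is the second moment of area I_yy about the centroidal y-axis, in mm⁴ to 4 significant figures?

Break the section into simple shapes (no overlaps), measuring from the bottom-left corner of the bounding box.
Web: 6 × 300, A = 1 800 mm², x = 3 mm, Ī = 5 400 mm⁴.
Top flange (beyond web): 79 × 18, A = 1 422 mm², x = 45.5 mm, Ī = 739 559 mm⁴.
Bottom flange (beyond web): 79 × 18, A = 1 422 mm², x = 45.5 mm, Ī = 739 559 mm⁴.
Centroid: x̄ = ΣA·x / ΣA = 29.0271 mm.
Transfer each piece to the centroidal y-axis using Ī + A·d² with d = x − 29.0271:
  web: d = -26.0271 mm → contributes +1 224 741 mm⁴
  top flange (beyond web): d = 16.4729 mm → contributes +1 125 426 mm⁴
  bottom flange (beyond web): d = 16.4729 mm → contributes +1 125 426 mm⁴
Total I = 3 475 593 mm⁴.

I_yy ≈ 3.476 × 10⁶ mm⁴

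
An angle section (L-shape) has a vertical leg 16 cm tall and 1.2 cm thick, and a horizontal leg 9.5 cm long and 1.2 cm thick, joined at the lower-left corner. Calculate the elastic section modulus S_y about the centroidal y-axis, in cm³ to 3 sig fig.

S_y ≈ 28.5 cm³

Treat the section as a set of non-overlapping primitives; coordinates are from the bounding-box lower-left.
Vertical leg: 1.2 × 16, A = 19.2 cm², x = 0.6 cm, Ī = 2.304 cm⁴.
Horizontal leg (remainder): 8.3 × 1.2, A = 9.96 cm², x = 5.35 cm, Ī = 57.179 cm⁴.
Centroid: x̄ = ΣA·x / ΣA = 2.2224 cm.
Transfer each piece to the centroidal y-axis using Ī + A·d² with d = x − 2.2224:
  vertical leg: d = -1.6224 cm → contributes +52.844 cm⁴
  horizontal leg (remainder): d = 3.1276 cm → contributes +154.6 cm⁴
Total I = 207.45 cm⁴.
Extreme fibre distance c = 7.2776 cm; S = I/c = 28.505 cm³.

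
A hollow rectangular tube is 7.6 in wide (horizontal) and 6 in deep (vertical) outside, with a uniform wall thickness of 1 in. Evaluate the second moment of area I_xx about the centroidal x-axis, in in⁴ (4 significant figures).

I_xx ≈ 106.9 in⁴

Treat the section as a set of non-overlapping primitives; coordinates are from the bounding-box lower-left.
Outer rectangle: 7.6 × 6, A = 45.6 in², y = 3 in, Ī = 136.8 in⁴.
Inner void (subtracted): 5.6 × 4, A = 22.4 in², y = 3 in, Ī = 29.8667 in⁴.
By symmetry the centroid is at mid-height, ȳ = 3 in.
All pieces are centred on the centroidal x-axis, so I = ΣĪ (holes subtracted) = 106.933 in⁴.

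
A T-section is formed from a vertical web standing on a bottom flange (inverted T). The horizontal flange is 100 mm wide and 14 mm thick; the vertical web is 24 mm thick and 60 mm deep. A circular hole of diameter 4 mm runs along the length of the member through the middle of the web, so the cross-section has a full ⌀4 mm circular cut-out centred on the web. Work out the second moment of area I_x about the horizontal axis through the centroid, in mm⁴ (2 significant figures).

Decompose the section into non-overlapping parts with the origin at the bottom-left of its bounding rectangle.
Flange: 100 × 14, A = 1 400 mm², y = 7 mm, Ī = 22 867 mm⁴.
Web: 24 × 60, A = 1 440 mm², y = 44 mm, Ī = 432 000 mm⁴.
Hole (subtracted): ⌀4, A = 12.57 mm², y = 44 mm, Ī = 12.57 mm⁴.
Centroid: ȳ = ΣA·y / ΣA = 25.68 mm.
Transfer each piece to the horizontal axis through the centroid using Ī + A·d² with d = y − 25.68:
  flange: d = -18.68 mm → contributes +511 360 mm⁴
  web: d = 18.32 mm → contributes +915 323 mm⁴
  hole: d = 18.32 mm → contributes −4 230 mm⁴
Total I = 1 422 452 mm⁴.

I_x ≈ 1.4 × 10⁶ mm⁴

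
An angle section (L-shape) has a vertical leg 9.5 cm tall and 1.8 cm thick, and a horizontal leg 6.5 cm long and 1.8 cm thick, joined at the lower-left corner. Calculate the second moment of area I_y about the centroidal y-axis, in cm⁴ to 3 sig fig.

Split into non-overlapping primitives; take the origin at the lower-left of the bounding box.
Vertical leg: 1.8 × 9.5, A = 17.1 cm², x = 0.9 cm, Ī = 4.617 cm⁴.
Horizontal leg (remainder): 4.7 × 1.8, A = 8.46 cm², x = 4.15 cm, Ī = 15.573 cm⁴.
Centroid: x̄ = ΣA·x / ΣA = 1.9757 cm.
Transfer each piece to the centroidal y-axis using Ī + A·d² with d = x − 1.9757:
  vertical leg: d = -1.0757 cm → contributes +24.404 cm⁴
  horizontal leg (remainder): d = 2.1743 cm → contributes +55.569 cm⁴
Total I = 79.973 cm⁴.

I_y ≈ 80.0 cm⁴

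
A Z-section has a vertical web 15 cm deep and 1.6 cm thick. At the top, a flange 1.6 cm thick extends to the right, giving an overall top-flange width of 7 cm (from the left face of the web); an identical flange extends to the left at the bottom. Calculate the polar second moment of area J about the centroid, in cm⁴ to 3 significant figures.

J ≈ 1490 cm⁴

Treat the section as a set of non-overlapping primitives; coordinates are from the bounding-box lower-left.
Web: 1.6 × 15, A = 24 cm², y = 7.5 cm, Ī = 450 cm⁴.
Top flange (beyond web): 5.4 × 1.6, A = 8.64 cm², y = 14.2 cm, Ī = 1.8432 cm⁴.
Bottom flange (beyond web): 5.4 × 1.6, A = 8.64 cm², y = 0.8 cm, Ī = 1.8432 cm⁴.
Centroid: ȳ = ΣA·y / ΣA = 7.5 cm.
Transfer each piece to the centroidal x-axis using Ī + A·d² with d = y − 7.5:
  web: d = 0 cm → contributes +450 cm⁴
  top flange (beyond web): d = 6.7 cm → contributes +389.69 cm⁴
  bottom flange (beyond web): d = -6.7 cm → contributes +389.69 cm⁴
Total I = 1229.4 cm⁴.
For the y-axis: x̄ = 6.2 cm.
Repeating about the centroidal y-axis gives I_y = 258.79 cm⁴.
Polar second moment: J = I_x + I_y = 1488.2 cm⁴.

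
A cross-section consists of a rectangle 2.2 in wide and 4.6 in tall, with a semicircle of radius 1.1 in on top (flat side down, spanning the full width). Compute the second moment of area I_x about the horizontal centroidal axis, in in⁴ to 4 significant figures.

Treat the section as a set of non-overlapping primitives; coordinates are from the bounding-box lower-left.
Rectangular body: 2.2 × 4.6, A = 10.12 in², y = 2.3 in, Ī = 17.8449 in⁴.
Semicircular cap: semicircle r = 1.1, A = 1.90066 in², y = 5.06685 in, Ī = 0.160695 in⁴.
Centroid: ȳ = ΣA·y / ΣA = 2.73748 in.
Transfer each piece to the horizontal centroidal axis using Ī + A·d² with d = y − 2.73748:
  rectangular body: d = -0.437485 in → contributes +19.7818 in⁴
  semicircular cap: d = 2.32937 in → contributes +10.4736 in⁴
Total I = 30.2555 in⁴.

I_x ≈ 30.26 in⁴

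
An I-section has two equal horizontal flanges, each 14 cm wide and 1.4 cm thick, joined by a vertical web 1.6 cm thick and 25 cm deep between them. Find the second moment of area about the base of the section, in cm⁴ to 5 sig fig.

Decompose the section into non-overlapping parts with the origin at the bottom-left of its bounding rectangle.
Bottom flange: 14 × 1.4, A = 19.6 cm², y = 0.7 cm, Ī = 3.201333 cm⁴.
Web: 1.6 × 25, A = 40 cm², y = 13.9 cm, Ī = 2083.333 cm⁴.
Top flange: 14 × 1.4, A = 19.6 cm², y = 27.1 cm, Ī = 3.201333 cm⁴.
Transfer each piece to a horizontal axis along the bottom face using Ī + A·d² with d = y − 0:
  bottom flange: d = 0.7 cm → contributes +12.80533 cm⁴
  web: d = 13.9 cm → contributes +9811.733 cm⁴
  top flange: d = 27.1 cm → contributes +14397.64 cm⁴
Total I = 24222.18 cm⁴.

I_base ≈ 2.4222 × 10⁴ cm⁴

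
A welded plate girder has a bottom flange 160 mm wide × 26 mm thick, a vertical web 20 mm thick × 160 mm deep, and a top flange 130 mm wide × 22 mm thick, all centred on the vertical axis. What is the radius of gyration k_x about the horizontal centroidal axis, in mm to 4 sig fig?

k_x ≈ 79.92 mm

Break the section into simple shapes (no overlaps), measuring from the bottom-left corner of the bounding box.
Bottom plate: 160 × 26, A = 4 160 mm², y = 13 mm, Ī = 234 347 mm⁴.
Web plate: 20 × 160, A = 3 200 mm², y = 106 mm, Ī = 6 826 667 mm⁴.
Top plate: 130 × 22, A = 2 860 mm², y = 197 mm, Ī = 115 353 mm⁴.
Centroid: ȳ = ΣA·y / ΣA = 93.6106 mm.
Transfer each piece to the horizontal centroidal axis using Ī + A·d² with d = y − 93.6106:
  bottom plate: d = -80.6106 mm → contributes +27 266 291 mm⁴
  web plate: d = 12.3894 mm → contributes +7 317 860 mm⁴
  top plate: d = 103.389 mm → contributes +30 686 965 mm⁴
Total I = 65 271 117 mm⁴.
Radius of gyration: k = √(I/A) = √(65 271 117 / 10 220) = 79.9162 mm.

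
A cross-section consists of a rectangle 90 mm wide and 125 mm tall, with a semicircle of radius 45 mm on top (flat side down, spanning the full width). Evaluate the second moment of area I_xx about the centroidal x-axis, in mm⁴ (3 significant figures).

I_xx ≈ 3.16 × 10⁷ mm⁴

Split into non-overlapping primitives; take the origin at the lower-left of the bounding box.
Rectangular body: 90 × 125, A = 11 250 mm², y = 62.5 mm, Ī = 14 648 438 mm⁴.
Semicircular cap: semicircle r = 45, A = 3180.9 mm², y = 144.1 mm, Ī = 450 072 mm⁴.
Centroid: ȳ = ΣA·y / ΣA = 80.486 mm.
Transfer each piece to the centroidal x-axis using Ī + A·d² with d = y − 80.486:
  rectangular body: d = -17.986 mm → contributes +18 287 781 mm⁴
  semicircular cap: d = 63.613 mm → contributes +13 321 618 mm⁴
Total I = 31 609 399 mm⁴.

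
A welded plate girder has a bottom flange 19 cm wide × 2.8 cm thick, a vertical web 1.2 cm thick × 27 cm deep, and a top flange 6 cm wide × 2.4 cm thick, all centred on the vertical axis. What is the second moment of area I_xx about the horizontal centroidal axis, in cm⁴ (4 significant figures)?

I_xx ≈ 1.356 × 10⁴ cm⁴

Split into non-overlapping primitives; take the origin at the lower-left of the bounding box.
Bottom plate: 19 × 2.8, A = 53.2 cm², y = 1.4 cm, Ī = 34.7573 cm⁴.
Web plate: 1.2 × 27, A = 32.4 cm², y = 16.3 cm, Ī = 1968.3 cm⁴.
Top plate: 6 × 2.4, A = 14.4 cm², y = 31 cm, Ī = 6.912 cm⁴.
Centroid: ȳ = ΣA·y / ΣA = 10.49 cm.
Transfer each piece to the horizontal centroidal axis using Ī + A·d² with d = y − 10.49:
  bottom plate: d = -9.09 cm → contributes +4430.57 cm⁴
  web plate: d = 5.81 cm → contributes +3 062 cm⁴
  top plate: d = 20.51 cm → contributes +6064.42 cm⁴
Total I = 13 557 cm⁴.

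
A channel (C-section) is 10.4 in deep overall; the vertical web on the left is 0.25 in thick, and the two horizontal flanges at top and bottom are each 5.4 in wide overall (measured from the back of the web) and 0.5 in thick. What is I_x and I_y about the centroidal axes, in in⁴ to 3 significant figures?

Break the section into simple shapes (no overlaps), measuring from the bottom-left corner of the bounding box.
Web: 0.25 × 10.4, A = 2.6 in², y = 5.2 in, Ī = 23.435 in⁴.
Top flange (beyond web): 5.15 × 0.5, A = 2.575 in², y = 10.15 in, Ī = 0.053646 in⁴.
Bottom flange (beyond web): 5.15 × 0.5, A = 2.575 in², y = 0.25 in, Ī = 0.053646 in⁴.
By symmetry the centroid is at mid-height, ȳ = 5.2 in.
Transfer each piece to the centroidal x-axis using Ī + A·d² with d = y − 5.2:
  web: d = 0 in → contributes +23.435 in⁴
  top flange (beyond web): d = 4.95 in → contributes +63.148 in⁴
  bottom flange (beyond web): d = -4.95 in → contributes +63.148 in⁴
Total I = 149.73 in⁴.
For the y-axis: x̄ = 1.9192 in.
Repeating about the centroidal y-axis gives I_y = 23.991 in⁴.

I_x ≈ 150 in⁴, I_y ≈ 24.0 in⁴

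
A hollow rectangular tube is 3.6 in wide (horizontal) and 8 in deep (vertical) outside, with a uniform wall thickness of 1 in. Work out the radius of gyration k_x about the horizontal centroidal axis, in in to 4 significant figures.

Break the section into simple shapes (no overlaps), measuring from the bottom-left corner of the bounding box.
Outer rectangle: 3.6 × 8, A = 28.8 in², y = 4 in, Ī = 153.6 in⁴.
Inner void (subtracted): 1.6 × 6, A = 9.6 in², y = 4 in, Ī = 28.8 in⁴.
By symmetry the centroid is at mid-height, ȳ = 4 in.
All pieces are centred on the horizontal centroidal axis, so I = ΣĪ (holes subtracted) = 124.8 in⁴.
Radius of gyration: k = √(I/A) = √(124.8 / 19.2) = 2.54951 in.

k_x ≈ 2.550 in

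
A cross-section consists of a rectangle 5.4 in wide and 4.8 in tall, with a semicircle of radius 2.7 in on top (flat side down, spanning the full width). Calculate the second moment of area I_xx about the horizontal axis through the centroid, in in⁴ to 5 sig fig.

Decompose the section into non-overlapping parts with the origin at the bottom-left of its bounding rectangle.
Rectangular body: 5.4 × 4.8, A = 25.92 in², y = 2.4 in, Ī = 49.7664 in⁴.
Semicircular cap: semicircle r = 2.7, A = 11.45111 in², y = 5.945916 in, Ī = 5.832935 in⁴.
Centroid: ȳ = ΣA·y / ΣA = 3.486525 in.
Transfer each piece to the horizontal axis through the centroid using Ī + A·d² with d = y − 3.486525:
  rectangular body: d = -1.086525 in → contributes +80.36593 in⁴
  semicircular cap: d = 2.45939 in → contributes +75.09609 in⁴
Total I = 155.462 in⁴.

I_xx ≈ 155.46 in⁴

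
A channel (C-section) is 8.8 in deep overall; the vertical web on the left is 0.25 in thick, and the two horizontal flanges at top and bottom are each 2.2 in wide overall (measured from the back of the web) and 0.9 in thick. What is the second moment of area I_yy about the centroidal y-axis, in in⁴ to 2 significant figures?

I_yy ≈ 2.8 in⁴

Decompose the section into non-overlapping parts with the origin at the bottom-left of its bounding rectangle.
Web: 0.25 × 8.8, A = 2.2 in², x = 0.125 in, Ī = 0.01146 in⁴.
Top flange (beyond web): 1.95 × 0.9, A = 1.755 in², x = 1.225 in, Ī = 0.5561 in⁴.
Bottom flange (beyond web): 1.95 × 0.9, A = 1.755 in², x = 1.225 in, Ī = 0.5561 in⁴.
Centroid: x̄ = ΣA·x / ΣA = 0.8012 in.
Transfer each piece to the centroidal y-axis using Ī + A·d² with d = x − 0.8012:
  web: d = -0.6762 in → contributes +1.017 in⁴
  top flange (beyond web): d = 0.4238 in → contributes +0.8714 in⁴
  bottom flange (beyond web): d = 0.4238 in → contributes +0.8714 in⁴
Total I = 2.76 in⁴.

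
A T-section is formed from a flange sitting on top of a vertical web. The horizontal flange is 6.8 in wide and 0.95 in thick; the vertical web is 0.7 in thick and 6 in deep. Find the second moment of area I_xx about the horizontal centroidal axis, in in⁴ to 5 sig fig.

Treat the section as a set of non-overlapping primitives; coordinates are from the bounding-box lower-left.
Flange: 6.8 × 0.95, A = 6.46 in², y = 6.475 in, Ī = 0.4858458 in⁴.
Web: 0.7 × 6, A = 4.2 in², y = 3 in, Ī = 12.6 in⁴.
Centroid: ȳ = ΣA·y / ΣA = 5.105863 in.
Transfer each piece to the horizontal centroidal axis using Ī + A·d² with d = y − 5.105863:
  flange: d = 1.369137 in → contributes +12.59535 in⁴
  web: d = -2.105863 in → contributes +31.22557 in⁴
Total I = 43.82092 in⁴.

I_xx ≈ 43.821 in⁴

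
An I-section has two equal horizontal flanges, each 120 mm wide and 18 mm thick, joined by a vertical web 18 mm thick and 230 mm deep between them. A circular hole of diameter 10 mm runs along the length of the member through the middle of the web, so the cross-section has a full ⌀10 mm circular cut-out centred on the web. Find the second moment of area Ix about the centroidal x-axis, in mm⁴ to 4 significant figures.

Ix ≈ 8.479 × 10⁷ mm⁴

Split into non-overlapping primitives; take the origin at the lower-left of the bounding box.
Bottom flange: 120 × 18, A = 2 160 mm², y = 9 mm, Ī = 58 320 mm⁴.
Web: 18 × 230, A = 4 140 mm², y = 133 mm, Ī = 18 250 500 mm⁴.
Top flange: 120 × 18, A = 2 160 mm², y = 257 mm, Ī = 58 320 mm⁴.
Hole (subtracted): ⌀10, A = 78.5398 mm², y = 133 mm, Ī = 490.874 mm⁴.
By symmetry the centroid is at mid-height, ȳ = 133 mm.
Transfer each piece to the centroidal x-axis using Ī + A·d² with d = y − 133:
  bottom flange: d = -124 mm → contributes +33 270 480 mm⁴
  web: d = 0 mm → contributes +18 250 500 mm⁴
  top flange: d = 124 mm → contributes +33 270 480 mm⁴
  hole: d = 0 mm → contributes −490.874 mm⁴
Total I = 84 790 969 mm⁴.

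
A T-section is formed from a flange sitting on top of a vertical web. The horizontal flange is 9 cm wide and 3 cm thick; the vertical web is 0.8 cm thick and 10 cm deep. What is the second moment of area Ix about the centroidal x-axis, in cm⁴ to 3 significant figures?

Break the section into simple shapes (no overlaps), measuring from the bottom-left corner of the bounding box.
Flange: 9 × 3, A = 27 cm², y = 11.5 cm, Ī = 20.25 cm⁴.
Web: 0.8 × 10, A = 8 cm², y = 5 cm, Ī = 66.667 cm⁴.
Centroid: ȳ = ΣA·y / ΣA = 10.014 cm.
Transfer each piece to the centroidal x-axis using Ī + A·d² with d = y − 10.014:
  flange: d = 1.4857 cm → contributes +79.848 cm⁴
  web: d = -5.0143 cm → contributes +267.81 cm⁴
Total I = 347.66 cm⁴.

Ix ≈ 348 cm⁴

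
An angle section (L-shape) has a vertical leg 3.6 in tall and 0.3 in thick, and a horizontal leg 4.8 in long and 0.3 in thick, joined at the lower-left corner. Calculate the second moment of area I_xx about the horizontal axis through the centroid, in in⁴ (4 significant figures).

I_xx ≈ 2.810 in⁴

Decompose the section into non-overlapping parts with the origin at the bottom-left of its bounding rectangle.
Vertical leg: 0.3 × 3.6, A = 1.08 in², y = 1.8 in, Ī = 1.1664 in⁴.
Horizontal leg (remainder): 4.5 × 0.3, A = 1.35 in², y = 0.15 in, Ī = 0.010125 in⁴.
Centroid: ȳ = ΣA·y / ΣA = 0.883333 in.
Transfer each piece to the horizontal axis through the centroid using Ī + A·d² with d = y − 0.883333:
  vertical leg: d = 0.916667 in → contributes +2.0739 in⁴
  horizontal leg (remainder): d = -0.733333 in → contributes +0.736125 in⁴
Total I = 2.81003 in⁴.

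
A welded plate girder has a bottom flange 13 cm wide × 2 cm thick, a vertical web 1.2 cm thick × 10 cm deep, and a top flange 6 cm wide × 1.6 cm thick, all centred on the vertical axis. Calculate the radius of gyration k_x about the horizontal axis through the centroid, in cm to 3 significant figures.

k_x ≈ 4.93 cm

Split into non-overlapping primitives; take the origin at the lower-left of the bounding box.
Bottom plate: 13 × 2, A = 26 cm², y = 1 cm, Ī = 8.6667 cm⁴.
Web plate: 1.2 × 10, A = 12 cm², y = 7 cm, Ī = 100 cm⁴.
Top plate: 6 × 1.6, A = 9.6 cm², y = 12.8 cm, Ī = 2.048 cm⁴.
Centroid: ȳ = ΣA·y / ΣA = 4.8924 cm.
Transfer each piece to the horizontal axis through the centroid using Ī + A·d² with d = y − 4.8924:
  bottom plate: d = -3.8924 cm → contributes +402.59 cm⁴
  web plate: d = 2.1076 cm → contributes +153.3 cm⁴
  top plate: d = 7.9076 cm → contributes +602.33 cm⁴
Total I = 1158.2 cm⁴.
Radius of gyration: k = √(I/A) = √(1158.2 / 47.6) = 4.9328 cm.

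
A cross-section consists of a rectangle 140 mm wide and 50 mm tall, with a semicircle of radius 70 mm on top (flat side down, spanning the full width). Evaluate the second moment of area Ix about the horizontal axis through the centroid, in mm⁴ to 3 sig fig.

Ix ≈ 1.51 × 10⁷ mm⁴

Decompose the section into non-overlapping parts with the origin at the bottom-left of its bounding rectangle.
Rectangular body: 140 × 50, A = 7 000 mm², y = 25 mm, Ī = 1 458 333 mm⁴.
Semicircular cap: semicircle r = 70, A = 7696.9 mm², y = 79.709 mm, Ī = 2 635 265 mm⁴.
Centroid: ȳ = ΣA·y / ΣA = 53.652 mm.
Transfer each piece to the horizontal axis through the centroid using Ī + A·d² with d = y − 53.652:
  rectangular body: d = -28.652 mm → contributes +7 204 718 mm⁴
  semicircular cap: d = 26.057 mm → contributes +7 861 353 mm⁴
Total I = 15 066 071 mm⁴.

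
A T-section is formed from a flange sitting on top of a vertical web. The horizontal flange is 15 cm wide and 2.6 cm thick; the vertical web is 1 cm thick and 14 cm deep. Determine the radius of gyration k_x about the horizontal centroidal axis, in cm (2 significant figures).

Treat the section as a set of non-overlapping primitives; coordinates are from the bounding-box lower-left.
Flange: 15 × 2.6, A = 39 cm², y = 15.3 cm, Ī = 21.97 cm⁴.
Web: 1 × 14, A = 14 cm², y = 7 cm, Ī = 228.7 cm⁴.
Centroid: ȳ = ΣA·y / ΣA = 13.11 cm.
Transfer each piece to the horizontal centroidal axis using Ī + A·d² with d = y − 13.11:
  flange: d = 2.192 cm → contributes +209.4 cm⁴
  web: d = -6.108 cm → contributes +750.9 cm⁴
Total I = 960.3 cm⁴.
Radius of gyration: k = √(I/A) = √(960.3 / 53) = 4.257 cm.

k_x ≈ 4.3 cm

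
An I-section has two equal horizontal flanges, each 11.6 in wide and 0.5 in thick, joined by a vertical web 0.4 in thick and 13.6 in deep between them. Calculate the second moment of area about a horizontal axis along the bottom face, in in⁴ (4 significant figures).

Split into non-overlapping primitives; take the origin at the lower-left of the bounding box.
Bottom flange: 11.6 × 0.5, A = 5.8 in², y = 0.25 in, Ī = 0.120833 in⁴.
Web: 0.4 × 13.6, A = 5.44 in², y = 7.3 in, Ī = 83.8485 in⁴.
Top flange: 11.6 × 0.5, A = 5.8 in², y = 14.35 in, Ī = 0.120833 in⁴.
Transfer each piece to a horizontal axis along the bottom face using Ī + A·d² with d = y − 0:
  bottom flange: d = 0.25 in → contributes +0.483333 in⁴
  web: d = 7.3 in → contributes +373.746 in⁴
  top flange: d = 14.35 in → contributes +1194.47 in⁴
Total I = 1568.7 in⁴.

I_base ≈ 1569 in⁴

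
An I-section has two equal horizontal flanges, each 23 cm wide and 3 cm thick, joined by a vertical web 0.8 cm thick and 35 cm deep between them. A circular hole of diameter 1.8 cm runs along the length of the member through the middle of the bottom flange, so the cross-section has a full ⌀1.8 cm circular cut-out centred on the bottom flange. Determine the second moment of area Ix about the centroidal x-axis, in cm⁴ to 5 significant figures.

Ix ≈ 5.1846 × 10⁴ cm⁴

Decompose the section into non-overlapping parts with the origin at the bottom-left of its bounding rectangle.
Bottom flange: 23 × 3, A = 69 cm², y = 1.5 cm, Ī = 51.75 cm⁴.
Web: 0.8 × 35, A = 28 cm², y = 20.5 cm, Ī = 2858.333 cm⁴.
Top flange: 23 × 3, A = 69 cm², y = 39.5 cm, Ī = 51.75 cm⁴.
Hole (subtracted): ⌀1.8, A = 2.54469 cm², y = 1.5 cm, Ī = 0.5152997 cm⁴.
Centroid: ȳ = ΣA·y / ΣA = 20.79579 cm.
Transfer each piece to the centroidal x-axis using Ī + A·d² with d = y − 20.79579:
  bottom flange: d = -19.29579 cm → contributes +25742.36 cm⁴
  web: d = -0.2957941 cm → contributes +2860.783 cm⁴
  top flange: d = 18.70421 cm → contributes +24191.22 cm⁴
  hole: d = -19.29579 cm → contributes −947.9738 cm⁴
Total I = 51846.38 cm⁴.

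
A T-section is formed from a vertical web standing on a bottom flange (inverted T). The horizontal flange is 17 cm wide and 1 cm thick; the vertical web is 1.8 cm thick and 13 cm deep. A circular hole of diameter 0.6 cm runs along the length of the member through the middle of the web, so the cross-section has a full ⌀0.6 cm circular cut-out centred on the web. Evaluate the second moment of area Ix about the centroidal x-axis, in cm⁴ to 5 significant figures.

Treat the section as a set of non-overlapping primitives; coordinates are from the bounding-box lower-left.
Flange: 17 × 1, A = 17 cm², y = 0.5 cm, Ī = 1.416667 cm⁴.
Web: 1.8 × 13, A = 23.4 cm², y = 7.5 cm, Ī = 329.55 cm⁴.
Hole (subtracted): ⌀0.6, A = 0.2827433 cm², y = 7.5 cm, Ī = 0.006361725 cm⁴.
Centroid: ȳ = ΣA·y / ΣA = 4.533695 cm.
Transfer each piece to the centroidal x-axis using Ī + A·d² with d = y − 4.533695:
  flange: d = -4.033695 cm → contributes +278.0186 cm⁴
  web: d = 2.966305 cm → contributes +535.4457 cm⁴
  hole: d = 2.966305 cm → contributes −2.49421 cm⁴
Total I = 810.9701 cm⁴.

Ix ≈ 810.97 cm⁴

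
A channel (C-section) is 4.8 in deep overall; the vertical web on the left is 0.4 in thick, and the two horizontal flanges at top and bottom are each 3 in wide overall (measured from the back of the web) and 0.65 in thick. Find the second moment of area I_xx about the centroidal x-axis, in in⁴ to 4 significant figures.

I_xx ≈ 18.36 in⁴

Treat the section as a set of non-overlapping primitives; coordinates are from the bounding-box lower-left.
Web: 0.4 × 4.8, A = 1.92 in², y = 2.4 in, Ī = 3.6864 in⁴.
Top flange (beyond web): 2.6 × 0.65, A = 1.69 in², y = 4.475 in, Ī = 0.0595021 in⁴.
Bottom flange (beyond web): 2.6 × 0.65, A = 1.69 in², y = 0.325 in, Ī = 0.0595021 in⁴.
By symmetry the centroid is at mid-height, ȳ = 2.4 in.
Transfer each piece to the centroidal x-axis using Ī + A·d² with d = y − 2.4:
  web: d = 0 in → contributes +3.6864 in⁴
  top flange (beyond web): d = 2.075 in → contributes +7.33601 in⁴
  bottom flange (beyond web): d = -2.075 in → contributes +7.33601 in⁴
Total I = 18.3584 in⁴.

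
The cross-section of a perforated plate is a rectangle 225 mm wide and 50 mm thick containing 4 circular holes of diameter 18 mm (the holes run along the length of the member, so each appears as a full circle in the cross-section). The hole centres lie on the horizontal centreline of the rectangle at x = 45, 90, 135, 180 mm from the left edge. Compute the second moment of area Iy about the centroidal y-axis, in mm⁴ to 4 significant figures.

Iy ≈ 4.486 × 10⁷ mm⁴

Split into non-overlapping primitives; take the origin at the lower-left of the bounding box.
Plate: 225 × 50, A = 11 250 mm², x = 112.5 mm, Ī = 47 460 938 mm⁴.
Hole 1 (subtracted): ⌀18, A = 254.469 mm², x = 45 mm, Ī = 5 153 mm⁴.
Hole 2 (subtracted): ⌀18, A = 254.469 mm², x = 90 mm, Ī = 5 153 mm⁴.
Hole 3 (subtracted): ⌀18, A = 254.469 mm², x = 135 mm, Ī = 5 153 mm⁴.
Hole 4 (subtracted): ⌀18, A = 254.469 mm², x = 180 mm, Ī = 5 153 mm⁴.
By symmetry the centroid is at mid-width, x̄ = 112.5 mm.
Transfer each piece to the centroidal y-axis using Ī + A·d² with d = x − 112.5:
  plate: d = 0 mm → contributes +47 460 938 mm⁴
  hole 1: d = -67.5 mm → contributes −1 164 577 mm⁴
  hole 2: d = -22.5 mm → contributes −133 978 mm⁴
  hole 3: d = 22.5 mm → contributes −133 978 mm⁴
  hole 4: d = 67.5 mm → contributes −1 164 577 mm⁴
Total I = 44 863 827 mm⁴.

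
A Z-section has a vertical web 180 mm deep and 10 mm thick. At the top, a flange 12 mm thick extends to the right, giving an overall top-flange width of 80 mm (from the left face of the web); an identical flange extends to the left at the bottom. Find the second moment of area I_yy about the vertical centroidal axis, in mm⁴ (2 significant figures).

I_yy ≈ 3.4 × 10⁶ mm⁴

Decompose the section into non-overlapping parts with the origin at the bottom-left of its bounding rectangle.
Web: 10 × 180, A = 1 800 mm², x = 75 mm, Ī = 15 000 mm⁴.
Top flange (beyond web): 70 × 12, A = 840 mm², x = 115 mm, Ī = 343 000 mm⁴.
Bottom flange (beyond web): 70 × 12, A = 840 mm², x = 35 mm, Ī = 343 000 mm⁴.
Centroid: x̄ = ΣA·x / ΣA = 75 mm.
Transfer each piece to the vertical centroidal axis using Ī + A·d² with d = x − 75:
  web: d = 0 mm → contributes +15 000 mm⁴
  top flange (beyond web): d = 40 mm → contributes +1 687 000 mm⁴
  bottom flange (beyond web): d = -40 mm → contributes +1 687 000 mm⁴
Total I = 3 389 000 mm⁴.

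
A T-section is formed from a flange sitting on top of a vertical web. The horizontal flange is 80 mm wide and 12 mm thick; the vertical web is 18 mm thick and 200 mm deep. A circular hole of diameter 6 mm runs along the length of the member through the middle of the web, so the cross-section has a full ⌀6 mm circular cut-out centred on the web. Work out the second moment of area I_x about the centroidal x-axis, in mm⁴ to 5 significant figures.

Treat the section as a set of non-overlapping primitives; coordinates are from the bounding-box lower-left.
Flange: 80 × 12, A = 960 mm², y = 206 mm, Ī = 11 520 mm⁴.
Web: 18 × 200, A = 3 600 mm², y = 100 mm, Ī = 12 000 000 mm⁴.
Hole (subtracted): ⌀6, A = 28.27433 mm², y = 100 mm, Ī = 63.61725 mm⁴.
Centroid: ȳ = ΣA·y / ΣA = 122.455 mm.
Transfer each piece to the centroidal x-axis using Ī + A·d² with d = y − 122.455:
  flange: d = 83.54498 mm → contributes +6 712 093 mm⁴
  web: d = -22.45502 mm → contributes +13 815 221 mm⁴
  hole: d = -22.45502 mm → contributes −14320.33 mm⁴
Total I = 20 512 993 mm⁴.

I_x ≈ 2.0513 × 10⁷ mm⁴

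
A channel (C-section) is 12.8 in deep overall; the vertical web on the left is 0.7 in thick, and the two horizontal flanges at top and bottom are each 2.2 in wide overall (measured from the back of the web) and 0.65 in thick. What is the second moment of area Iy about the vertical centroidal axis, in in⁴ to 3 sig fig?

Iy ≈ 2.67 in⁴

Treat the section as a set of non-overlapping primitives; coordinates are from the bounding-box lower-left.
Web: 0.7 × 12.8, A = 8.96 in², x = 0.35 in, Ī = 0.36587 in⁴.
Top flange (beyond web): 1.5 × 0.65, A = 0.975 in², x = 1.45 in, Ī = 0.18281 in⁴.
Bottom flange (beyond web): 1.5 × 0.65, A = 0.975 in², x = 1.45 in, Ī = 0.18281 in⁴.
Centroid: x̄ = ΣA·x / ΣA = 0.54661 in.
Transfer each piece to the vertical centroidal axis using Ī + A·d² with d = x − 0.54661:
  web: d = -0.19661 in → contributes +0.71221 in⁴
  top flange (beyond web): d = 0.90339 in → contributes +0.97853 in⁴
  bottom flange (beyond web): d = 0.90339 in → contributes +0.97853 in⁴
Total I = 2.6693 in⁴.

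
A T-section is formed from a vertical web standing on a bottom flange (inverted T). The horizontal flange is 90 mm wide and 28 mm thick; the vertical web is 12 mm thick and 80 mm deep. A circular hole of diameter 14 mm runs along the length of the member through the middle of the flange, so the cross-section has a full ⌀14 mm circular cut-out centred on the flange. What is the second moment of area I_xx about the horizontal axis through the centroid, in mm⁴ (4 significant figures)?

I_xx ≈ 2.666 × 10⁶ mm⁴

Split into non-overlapping primitives; take the origin at the lower-left of the bounding box.
Flange: 90 × 28, A = 2 520 mm², y = 14 mm, Ī = 164 640 mm⁴.
Web: 12 × 80, A = 960 mm², y = 68 mm, Ī = 512 000 mm⁴.
Hole (subtracted): ⌀14, A = 153.938 mm², y = 14 mm, Ī = 1885.74 mm⁴.
Centroid: ȳ = ΣA·y / ΣA = 29.586 mm.
Transfer each piece to the horizontal axis through the centroid using Ī + A·d² with d = y − 29.586:
  flange: d = -15.586 mm → contributes +776 807 mm⁴
  web: d = 38.414 mm → contributes +1 928 610 mm⁴
  hole: d = -15.586 mm → contributes −39280.9 mm⁴
Total I = 2 666 136 mm⁴.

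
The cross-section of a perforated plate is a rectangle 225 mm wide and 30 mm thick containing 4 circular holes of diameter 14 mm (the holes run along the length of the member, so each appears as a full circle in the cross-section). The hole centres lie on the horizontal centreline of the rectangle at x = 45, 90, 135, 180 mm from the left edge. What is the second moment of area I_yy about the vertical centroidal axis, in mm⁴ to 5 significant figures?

Decompose the section into non-overlapping parts with the origin at the bottom-left of its bounding rectangle.
Plate: 225 × 30, A = 6 750 mm², x = 112.5 mm, Ī = 28 476 563 mm⁴.
Hole 1 (subtracted): ⌀14, A = 153.938 mm², x = 45 mm, Ī = 1885.741 mm⁴.
Hole 2 (subtracted): ⌀14, A = 153.938 mm², x = 90 mm, Ī = 1885.741 mm⁴.
Hole 3 (subtracted): ⌀14, A = 153.938 mm², x = 135 mm, Ī = 1885.741 mm⁴.
Hole 4 (subtracted): ⌀14, A = 153.938 mm², x = 180 mm, Ī = 1885.741 mm⁴.
By symmetry the centroid is at mid-width, x̄ = 112.5 mm.
Transfer each piece to the vertical centroidal axis using Ī + A·d² with d = x − 112.5:
  plate: d = 0 mm → contributes +28 476 563 mm⁴
  hole 1: d = -67.5 mm → contributes −703265.9 mm⁴
  hole 2: d = -22.5 mm → contributes −79816.87 mm⁴
  hole 3: d = 22.5 mm → contributes −79816.87 mm⁴
  hole 4: d = 67.5 mm → contributes −703265.9 mm⁴
Total I = 26 910 397 mm⁴.

I_yy ≈ 2.6910 × 10⁷ mm⁴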